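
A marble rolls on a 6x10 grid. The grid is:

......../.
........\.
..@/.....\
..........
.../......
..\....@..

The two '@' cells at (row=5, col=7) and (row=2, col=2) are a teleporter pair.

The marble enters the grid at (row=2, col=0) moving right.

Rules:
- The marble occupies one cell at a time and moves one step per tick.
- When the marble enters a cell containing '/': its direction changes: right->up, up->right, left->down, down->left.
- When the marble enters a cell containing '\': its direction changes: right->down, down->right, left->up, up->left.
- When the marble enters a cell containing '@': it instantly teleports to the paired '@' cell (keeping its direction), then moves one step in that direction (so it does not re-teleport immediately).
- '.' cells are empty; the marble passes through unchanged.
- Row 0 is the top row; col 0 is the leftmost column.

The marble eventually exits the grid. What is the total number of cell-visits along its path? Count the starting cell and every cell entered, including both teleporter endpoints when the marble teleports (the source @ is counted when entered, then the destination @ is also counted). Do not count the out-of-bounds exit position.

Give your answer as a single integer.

Answer: 6

Derivation:
Step 1: enter (2,0), '.' pass, move right to (2,1)
Step 2: enter (2,1), '.' pass, move right to (2,2)
Step 3: enter (2,2), '@' teleport (2,2)->(5,7), also enter (5,7), move right to (5,8)
Step 4: enter (5,8), '.' pass, move right to (5,9)
Step 5: enter (5,9), '.' pass, move right to (5,10)
Step 6: at (5,10) — EXIT via right edge, pos 5
Path length (cell visits): 6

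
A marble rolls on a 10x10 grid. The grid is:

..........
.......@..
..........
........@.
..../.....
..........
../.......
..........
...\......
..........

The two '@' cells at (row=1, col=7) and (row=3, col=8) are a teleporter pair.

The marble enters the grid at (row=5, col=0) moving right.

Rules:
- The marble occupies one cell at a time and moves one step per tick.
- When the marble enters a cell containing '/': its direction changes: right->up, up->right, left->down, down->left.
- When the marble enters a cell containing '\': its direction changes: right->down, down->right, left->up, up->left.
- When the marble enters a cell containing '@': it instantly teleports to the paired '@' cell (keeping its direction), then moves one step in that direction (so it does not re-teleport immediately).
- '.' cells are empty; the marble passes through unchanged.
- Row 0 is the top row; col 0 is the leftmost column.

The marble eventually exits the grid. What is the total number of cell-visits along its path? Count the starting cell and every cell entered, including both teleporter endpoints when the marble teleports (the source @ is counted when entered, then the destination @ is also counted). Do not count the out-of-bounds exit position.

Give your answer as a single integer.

Answer: 10

Derivation:
Step 1: enter (5,0), '.' pass, move right to (5,1)
Step 2: enter (5,1), '.' pass, move right to (5,2)
Step 3: enter (5,2), '.' pass, move right to (5,3)
Step 4: enter (5,3), '.' pass, move right to (5,4)
Step 5: enter (5,4), '.' pass, move right to (5,5)
Step 6: enter (5,5), '.' pass, move right to (5,6)
Step 7: enter (5,6), '.' pass, move right to (5,7)
Step 8: enter (5,7), '.' pass, move right to (5,8)
Step 9: enter (5,8), '.' pass, move right to (5,9)
Step 10: enter (5,9), '.' pass, move right to (5,10)
Step 11: at (5,10) — EXIT via right edge, pos 5
Path length (cell visits): 10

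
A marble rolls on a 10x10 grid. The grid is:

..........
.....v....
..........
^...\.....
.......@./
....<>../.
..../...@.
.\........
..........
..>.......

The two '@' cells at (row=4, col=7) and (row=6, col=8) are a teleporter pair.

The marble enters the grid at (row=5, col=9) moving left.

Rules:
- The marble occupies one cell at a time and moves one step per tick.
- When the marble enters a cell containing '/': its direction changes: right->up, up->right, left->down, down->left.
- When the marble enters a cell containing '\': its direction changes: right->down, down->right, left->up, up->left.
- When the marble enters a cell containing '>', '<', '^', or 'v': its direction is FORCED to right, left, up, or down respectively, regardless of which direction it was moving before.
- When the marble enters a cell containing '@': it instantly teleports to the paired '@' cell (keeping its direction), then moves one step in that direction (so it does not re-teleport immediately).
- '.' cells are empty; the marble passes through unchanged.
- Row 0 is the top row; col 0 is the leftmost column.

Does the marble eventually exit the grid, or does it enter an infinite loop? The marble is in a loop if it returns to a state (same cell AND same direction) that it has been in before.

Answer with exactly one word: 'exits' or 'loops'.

Answer: exits

Derivation:
Step 1: enter (5,9), '.' pass, move left to (5,8)
Step 2: enter (5,8), '/' deflects left->down, move down to (6,8)
Step 3: enter (6,8), '@' teleport (6,8)->(4,7), also enter (4,7), move down to (5,7)
Step 4: enter (5,7), '.' pass, move down to (6,7)
Step 5: enter (6,7), '.' pass, move down to (7,7)
Step 6: enter (7,7), '.' pass, move down to (8,7)
Step 7: enter (8,7), '.' pass, move down to (9,7)
Step 8: enter (9,7), '.' pass, move down to (10,7)
Step 9: at (10,7) — EXIT via bottom edge, pos 7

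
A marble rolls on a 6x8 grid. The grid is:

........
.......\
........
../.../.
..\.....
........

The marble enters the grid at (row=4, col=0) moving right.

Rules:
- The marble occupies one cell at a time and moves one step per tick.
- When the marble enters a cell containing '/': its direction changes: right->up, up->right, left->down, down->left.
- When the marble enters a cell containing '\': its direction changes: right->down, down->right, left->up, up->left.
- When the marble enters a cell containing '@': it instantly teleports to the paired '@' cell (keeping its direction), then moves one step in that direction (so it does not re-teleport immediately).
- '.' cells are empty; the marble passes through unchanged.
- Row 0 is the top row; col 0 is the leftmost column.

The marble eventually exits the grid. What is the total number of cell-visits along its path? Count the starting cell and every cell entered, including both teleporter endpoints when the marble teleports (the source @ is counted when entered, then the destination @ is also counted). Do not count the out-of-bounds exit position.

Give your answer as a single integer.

Answer: 4

Derivation:
Step 1: enter (4,0), '.' pass, move right to (4,1)
Step 2: enter (4,1), '.' pass, move right to (4,2)
Step 3: enter (4,2), '\' deflects right->down, move down to (5,2)
Step 4: enter (5,2), '.' pass, move down to (6,2)
Step 5: at (6,2) — EXIT via bottom edge, pos 2
Path length (cell visits): 4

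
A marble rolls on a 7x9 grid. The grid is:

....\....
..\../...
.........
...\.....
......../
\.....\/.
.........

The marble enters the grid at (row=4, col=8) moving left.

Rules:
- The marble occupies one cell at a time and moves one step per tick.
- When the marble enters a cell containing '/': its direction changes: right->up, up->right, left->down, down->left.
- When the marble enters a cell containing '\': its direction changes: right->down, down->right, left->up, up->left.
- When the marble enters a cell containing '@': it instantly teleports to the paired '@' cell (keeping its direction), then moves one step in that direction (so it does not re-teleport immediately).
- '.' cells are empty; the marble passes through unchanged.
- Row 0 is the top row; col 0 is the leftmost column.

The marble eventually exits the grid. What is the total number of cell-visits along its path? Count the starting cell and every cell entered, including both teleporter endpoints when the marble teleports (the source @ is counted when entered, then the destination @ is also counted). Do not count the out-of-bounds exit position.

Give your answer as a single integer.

Step 1: enter (4,8), '/' deflects left->down, move down to (5,8)
Step 2: enter (5,8), '.' pass, move down to (6,8)
Step 3: enter (6,8), '.' pass, move down to (7,8)
Step 4: at (7,8) — EXIT via bottom edge, pos 8
Path length (cell visits): 3

Answer: 3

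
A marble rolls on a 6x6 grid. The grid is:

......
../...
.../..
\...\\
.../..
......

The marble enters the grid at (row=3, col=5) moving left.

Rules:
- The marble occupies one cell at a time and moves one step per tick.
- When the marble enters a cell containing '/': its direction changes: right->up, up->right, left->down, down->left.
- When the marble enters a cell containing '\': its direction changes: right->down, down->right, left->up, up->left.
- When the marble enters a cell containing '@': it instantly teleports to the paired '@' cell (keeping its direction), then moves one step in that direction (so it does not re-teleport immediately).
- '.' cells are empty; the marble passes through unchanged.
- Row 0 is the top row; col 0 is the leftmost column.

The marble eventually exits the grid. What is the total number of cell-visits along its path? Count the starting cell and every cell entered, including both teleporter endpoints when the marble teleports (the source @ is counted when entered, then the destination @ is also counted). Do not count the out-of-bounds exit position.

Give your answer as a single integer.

Answer: 4

Derivation:
Step 1: enter (3,5), '\' deflects left->up, move up to (2,5)
Step 2: enter (2,5), '.' pass, move up to (1,5)
Step 3: enter (1,5), '.' pass, move up to (0,5)
Step 4: enter (0,5), '.' pass, move up to (-1,5)
Step 5: at (-1,5) — EXIT via top edge, pos 5
Path length (cell visits): 4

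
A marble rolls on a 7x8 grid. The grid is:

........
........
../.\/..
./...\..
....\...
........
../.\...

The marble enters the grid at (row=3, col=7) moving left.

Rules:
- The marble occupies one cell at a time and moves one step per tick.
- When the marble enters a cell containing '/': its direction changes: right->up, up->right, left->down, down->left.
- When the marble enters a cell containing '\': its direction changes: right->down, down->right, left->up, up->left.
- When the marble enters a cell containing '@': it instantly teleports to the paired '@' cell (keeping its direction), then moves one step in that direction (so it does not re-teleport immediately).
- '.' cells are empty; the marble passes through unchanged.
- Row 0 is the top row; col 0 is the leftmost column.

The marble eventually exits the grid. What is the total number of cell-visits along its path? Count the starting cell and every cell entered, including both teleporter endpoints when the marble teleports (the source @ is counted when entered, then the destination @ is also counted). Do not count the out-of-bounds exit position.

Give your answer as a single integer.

Answer: 6

Derivation:
Step 1: enter (3,7), '.' pass, move left to (3,6)
Step 2: enter (3,6), '.' pass, move left to (3,5)
Step 3: enter (3,5), '\' deflects left->up, move up to (2,5)
Step 4: enter (2,5), '/' deflects up->right, move right to (2,6)
Step 5: enter (2,6), '.' pass, move right to (2,7)
Step 6: enter (2,7), '.' pass, move right to (2,8)
Step 7: at (2,8) — EXIT via right edge, pos 2
Path length (cell visits): 6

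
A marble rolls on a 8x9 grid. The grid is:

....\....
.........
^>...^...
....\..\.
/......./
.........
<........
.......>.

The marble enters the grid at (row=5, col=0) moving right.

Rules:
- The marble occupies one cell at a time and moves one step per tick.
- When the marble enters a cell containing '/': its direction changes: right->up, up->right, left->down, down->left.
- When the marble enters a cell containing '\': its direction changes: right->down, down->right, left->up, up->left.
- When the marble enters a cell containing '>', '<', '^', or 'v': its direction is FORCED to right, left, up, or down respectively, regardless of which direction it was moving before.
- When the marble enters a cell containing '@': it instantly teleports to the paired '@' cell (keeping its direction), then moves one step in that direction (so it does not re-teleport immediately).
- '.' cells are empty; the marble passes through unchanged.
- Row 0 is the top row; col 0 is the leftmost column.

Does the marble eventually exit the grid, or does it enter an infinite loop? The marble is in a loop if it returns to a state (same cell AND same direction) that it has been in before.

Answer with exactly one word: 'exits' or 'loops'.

Step 1: enter (5,0), '.' pass, move right to (5,1)
Step 2: enter (5,1), '.' pass, move right to (5,2)
Step 3: enter (5,2), '.' pass, move right to (5,3)
Step 4: enter (5,3), '.' pass, move right to (5,4)
Step 5: enter (5,4), '.' pass, move right to (5,5)
Step 6: enter (5,5), '.' pass, move right to (5,6)
Step 7: enter (5,6), '.' pass, move right to (5,7)
Step 8: enter (5,7), '.' pass, move right to (5,8)
Step 9: enter (5,8), '.' pass, move right to (5,9)
Step 10: at (5,9) — EXIT via right edge, pos 5

Answer: exits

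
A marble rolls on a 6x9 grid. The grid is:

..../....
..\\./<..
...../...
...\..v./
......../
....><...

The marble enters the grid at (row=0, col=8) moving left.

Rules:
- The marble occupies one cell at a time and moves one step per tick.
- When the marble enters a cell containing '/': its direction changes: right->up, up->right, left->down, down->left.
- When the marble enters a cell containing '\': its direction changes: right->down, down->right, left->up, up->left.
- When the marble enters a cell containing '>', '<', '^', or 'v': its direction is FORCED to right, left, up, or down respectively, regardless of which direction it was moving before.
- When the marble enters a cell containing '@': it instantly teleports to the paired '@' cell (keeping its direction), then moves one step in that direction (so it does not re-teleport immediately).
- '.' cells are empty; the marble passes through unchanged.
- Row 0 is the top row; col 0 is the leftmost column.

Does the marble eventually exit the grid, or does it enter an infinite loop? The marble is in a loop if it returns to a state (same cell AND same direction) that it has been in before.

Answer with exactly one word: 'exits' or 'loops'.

Step 1: enter (0,8), '.' pass, move left to (0,7)
Step 2: enter (0,7), '.' pass, move left to (0,6)
Step 3: enter (0,6), '.' pass, move left to (0,5)
Step 4: enter (0,5), '.' pass, move left to (0,4)
Step 5: enter (0,4), '/' deflects left->down, move down to (1,4)
Step 6: enter (1,4), '.' pass, move down to (2,4)
Step 7: enter (2,4), '.' pass, move down to (3,4)
Step 8: enter (3,4), '.' pass, move down to (4,4)
Step 9: enter (4,4), '.' pass, move down to (5,4)
Step 10: enter (5,4), '>' forces down->right, move right to (5,5)
Step 11: enter (5,5), '<' forces right->left, move left to (5,4)
Step 12: enter (5,4), '>' forces left->right, move right to (5,5)
Step 13: at (5,5) dir=right — LOOP DETECTED (seen before)

Answer: loops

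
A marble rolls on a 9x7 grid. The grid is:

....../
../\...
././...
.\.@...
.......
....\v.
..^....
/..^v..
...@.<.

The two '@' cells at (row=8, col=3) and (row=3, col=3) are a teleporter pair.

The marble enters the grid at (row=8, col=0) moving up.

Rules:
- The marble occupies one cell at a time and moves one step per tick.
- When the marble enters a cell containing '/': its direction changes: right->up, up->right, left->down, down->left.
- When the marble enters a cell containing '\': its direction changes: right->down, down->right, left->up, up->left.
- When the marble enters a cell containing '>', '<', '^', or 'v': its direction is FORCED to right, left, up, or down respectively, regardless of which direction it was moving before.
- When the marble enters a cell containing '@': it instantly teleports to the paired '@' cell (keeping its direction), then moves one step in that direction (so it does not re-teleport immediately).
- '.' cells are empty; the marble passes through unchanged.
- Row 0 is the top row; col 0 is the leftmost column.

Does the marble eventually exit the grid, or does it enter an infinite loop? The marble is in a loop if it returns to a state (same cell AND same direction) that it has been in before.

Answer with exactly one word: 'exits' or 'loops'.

Step 1: enter (8,0), '.' pass, move up to (7,0)
Step 2: enter (7,0), '/' deflects up->right, move right to (7,1)
Step 3: enter (7,1), '.' pass, move right to (7,2)
Step 4: enter (7,2), '.' pass, move right to (7,3)
Step 5: enter (7,3), '^' forces right->up, move up to (6,3)
Step 6: enter (6,3), '.' pass, move up to (5,3)
Step 7: enter (5,3), '.' pass, move up to (4,3)
Step 8: enter (4,3), '.' pass, move up to (3,3)
Step 9: enter (3,3), '@' teleport (3,3)->(8,3), also enter (8,3), move up to (7,3)
Step 10: enter (7,3), '^' forces up->up, move up to (6,3)
Step 11: at (6,3) dir=up — LOOP DETECTED (seen before)

Answer: loops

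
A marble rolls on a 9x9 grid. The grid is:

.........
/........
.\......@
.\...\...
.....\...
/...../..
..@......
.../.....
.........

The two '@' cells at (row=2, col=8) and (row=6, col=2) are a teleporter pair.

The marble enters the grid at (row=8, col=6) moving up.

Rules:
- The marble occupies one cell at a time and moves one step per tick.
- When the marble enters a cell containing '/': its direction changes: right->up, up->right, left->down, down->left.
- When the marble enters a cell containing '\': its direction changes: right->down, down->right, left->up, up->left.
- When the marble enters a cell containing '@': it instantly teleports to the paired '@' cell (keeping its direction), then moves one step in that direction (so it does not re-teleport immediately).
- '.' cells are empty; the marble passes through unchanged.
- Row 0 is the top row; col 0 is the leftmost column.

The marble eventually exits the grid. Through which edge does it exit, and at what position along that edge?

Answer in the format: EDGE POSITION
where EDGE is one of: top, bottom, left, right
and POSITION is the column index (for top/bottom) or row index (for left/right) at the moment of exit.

Answer: right 5

Derivation:
Step 1: enter (8,6), '.' pass, move up to (7,6)
Step 2: enter (7,6), '.' pass, move up to (6,6)
Step 3: enter (6,6), '.' pass, move up to (5,6)
Step 4: enter (5,6), '/' deflects up->right, move right to (5,7)
Step 5: enter (5,7), '.' pass, move right to (5,8)
Step 6: enter (5,8), '.' pass, move right to (5,9)
Step 7: at (5,9) — EXIT via right edge, pos 5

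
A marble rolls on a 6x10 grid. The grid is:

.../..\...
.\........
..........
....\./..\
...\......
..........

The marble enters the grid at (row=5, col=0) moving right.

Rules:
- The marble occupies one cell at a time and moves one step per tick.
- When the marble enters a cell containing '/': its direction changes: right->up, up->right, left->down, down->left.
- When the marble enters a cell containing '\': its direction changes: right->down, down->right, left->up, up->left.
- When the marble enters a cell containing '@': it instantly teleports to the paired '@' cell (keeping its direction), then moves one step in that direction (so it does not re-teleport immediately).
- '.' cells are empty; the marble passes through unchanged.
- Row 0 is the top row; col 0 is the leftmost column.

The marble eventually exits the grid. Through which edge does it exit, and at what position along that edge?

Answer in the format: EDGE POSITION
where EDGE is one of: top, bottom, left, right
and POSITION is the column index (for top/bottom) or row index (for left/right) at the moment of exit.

Step 1: enter (5,0), '.' pass, move right to (5,1)
Step 2: enter (5,1), '.' pass, move right to (5,2)
Step 3: enter (5,2), '.' pass, move right to (5,3)
Step 4: enter (5,3), '.' pass, move right to (5,4)
Step 5: enter (5,4), '.' pass, move right to (5,5)
Step 6: enter (5,5), '.' pass, move right to (5,6)
Step 7: enter (5,6), '.' pass, move right to (5,7)
Step 8: enter (5,7), '.' pass, move right to (5,8)
Step 9: enter (5,8), '.' pass, move right to (5,9)
Step 10: enter (5,9), '.' pass, move right to (5,10)
Step 11: at (5,10) — EXIT via right edge, pos 5

Answer: right 5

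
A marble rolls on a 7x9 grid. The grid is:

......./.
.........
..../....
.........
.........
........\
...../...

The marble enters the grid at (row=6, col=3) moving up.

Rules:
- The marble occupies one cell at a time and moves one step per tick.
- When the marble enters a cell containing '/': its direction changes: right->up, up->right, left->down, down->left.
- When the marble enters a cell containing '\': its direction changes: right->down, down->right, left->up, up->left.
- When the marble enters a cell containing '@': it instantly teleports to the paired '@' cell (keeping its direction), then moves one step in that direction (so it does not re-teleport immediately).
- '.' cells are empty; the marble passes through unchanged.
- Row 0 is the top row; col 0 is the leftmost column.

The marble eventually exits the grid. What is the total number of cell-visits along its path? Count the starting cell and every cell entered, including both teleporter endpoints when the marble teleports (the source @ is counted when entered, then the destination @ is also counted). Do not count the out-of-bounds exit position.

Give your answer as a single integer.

Answer: 7

Derivation:
Step 1: enter (6,3), '.' pass, move up to (5,3)
Step 2: enter (5,3), '.' pass, move up to (4,3)
Step 3: enter (4,3), '.' pass, move up to (3,3)
Step 4: enter (3,3), '.' pass, move up to (2,3)
Step 5: enter (2,3), '.' pass, move up to (1,3)
Step 6: enter (1,3), '.' pass, move up to (0,3)
Step 7: enter (0,3), '.' pass, move up to (-1,3)
Step 8: at (-1,3) — EXIT via top edge, pos 3
Path length (cell visits): 7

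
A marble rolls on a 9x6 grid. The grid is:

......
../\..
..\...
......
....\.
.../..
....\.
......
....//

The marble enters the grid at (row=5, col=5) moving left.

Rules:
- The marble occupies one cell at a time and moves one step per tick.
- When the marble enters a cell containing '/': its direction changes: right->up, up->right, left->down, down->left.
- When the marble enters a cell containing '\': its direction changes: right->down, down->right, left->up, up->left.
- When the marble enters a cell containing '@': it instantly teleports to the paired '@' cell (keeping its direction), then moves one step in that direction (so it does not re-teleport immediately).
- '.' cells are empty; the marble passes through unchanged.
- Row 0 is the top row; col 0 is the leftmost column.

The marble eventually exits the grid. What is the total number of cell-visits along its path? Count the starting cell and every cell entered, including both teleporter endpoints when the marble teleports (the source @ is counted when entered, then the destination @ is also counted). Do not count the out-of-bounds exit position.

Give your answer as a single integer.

Answer: 6

Derivation:
Step 1: enter (5,5), '.' pass, move left to (5,4)
Step 2: enter (5,4), '.' pass, move left to (5,3)
Step 3: enter (5,3), '/' deflects left->down, move down to (6,3)
Step 4: enter (6,3), '.' pass, move down to (7,3)
Step 5: enter (7,3), '.' pass, move down to (8,3)
Step 6: enter (8,3), '.' pass, move down to (9,3)
Step 7: at (9,3) — EXIT via bottom edge, pos 3
Path length (cell visits): 6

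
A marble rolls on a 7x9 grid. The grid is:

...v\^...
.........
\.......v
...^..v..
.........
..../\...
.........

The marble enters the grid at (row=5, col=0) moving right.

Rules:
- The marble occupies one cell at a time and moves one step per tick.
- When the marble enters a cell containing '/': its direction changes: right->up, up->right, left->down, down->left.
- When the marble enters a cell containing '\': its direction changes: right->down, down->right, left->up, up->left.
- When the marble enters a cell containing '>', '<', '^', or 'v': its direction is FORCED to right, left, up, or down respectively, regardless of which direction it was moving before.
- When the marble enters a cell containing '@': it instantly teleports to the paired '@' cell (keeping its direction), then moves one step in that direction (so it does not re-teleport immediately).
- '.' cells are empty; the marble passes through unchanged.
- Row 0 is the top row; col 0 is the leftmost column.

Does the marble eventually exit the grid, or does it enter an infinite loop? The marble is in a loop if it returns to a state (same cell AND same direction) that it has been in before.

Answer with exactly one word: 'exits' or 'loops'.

Answer: loops

Derivation:
Step 1: enter (5,0), '.' pass, move right to (5,1)
Step 2: enter (5,1), '.' pass, move right to (5,2)
Step 3: enter (5,2), '.' pass, move right to (5,3)
Step 4: enter (5,3), '.' pass, move right to (5,4)
Step 5: enter (5,4), '/' deflects right->up, move up to (4,4)
Step 6: enter (4,4), '.' pass, move up to (3,4)
Step 7: enter (3,4), '.' pass, move up to (2,4)
Step 8: enter (2,4), '.' pass, move up to (1,4)
Step 9: enter (1,4), '.' pass, move up to (0,4)
Step 10: enter (0,4), '\' deflects up->left, move left to (0,3)
Step 11: enter (0,3), 'v' forces left->down, move down to (1,3)
Step 12: enter (1,3), '.' pass, move down to (2,3)
Step 13: enter (2,3), '.' pass, move down to (3,3)
Step 14: enter (3,3), '^' forces down->up, move up to (2,3)
Step 15: enter (2,3), '.' pass, move up to (1,3)
Step 16: enter (1,3), '.' pass, move up to (0,3)
Step 17: enter (0,3), 'v' forces up->down, move down to (1,3)
Step 18: at (1,3) dir=down — LOOP DETECTED (seen before)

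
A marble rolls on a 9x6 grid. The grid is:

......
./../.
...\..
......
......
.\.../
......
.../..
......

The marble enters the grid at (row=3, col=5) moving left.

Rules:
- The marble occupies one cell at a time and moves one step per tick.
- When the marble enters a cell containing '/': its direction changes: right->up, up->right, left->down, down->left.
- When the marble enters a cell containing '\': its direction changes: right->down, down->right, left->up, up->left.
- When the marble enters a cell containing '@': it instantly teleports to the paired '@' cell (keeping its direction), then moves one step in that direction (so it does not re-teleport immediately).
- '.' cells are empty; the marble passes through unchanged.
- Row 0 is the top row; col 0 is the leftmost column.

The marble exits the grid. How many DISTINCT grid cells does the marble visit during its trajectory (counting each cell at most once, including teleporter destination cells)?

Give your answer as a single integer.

Step 1: enter (3,5), '.' pass, move left to (3,4)
Step 2: enter (3,4), '.' pass, move left to (3,3)
Step 3: enter (3,3), '.' pass, move left to (3,2)
Step 4: enter (3,2), '.' pass, move left to (3,1)
Step 5: enter (3,1), '.' pass, move left to (3,0)
Step 6: enter (3,0), '.' pass, move left to (3,-1)
Step 7: at (3,-1) — EXIT via left edge, pos 3
Distinct cells visited: 6 (path length 6)

Answer: 6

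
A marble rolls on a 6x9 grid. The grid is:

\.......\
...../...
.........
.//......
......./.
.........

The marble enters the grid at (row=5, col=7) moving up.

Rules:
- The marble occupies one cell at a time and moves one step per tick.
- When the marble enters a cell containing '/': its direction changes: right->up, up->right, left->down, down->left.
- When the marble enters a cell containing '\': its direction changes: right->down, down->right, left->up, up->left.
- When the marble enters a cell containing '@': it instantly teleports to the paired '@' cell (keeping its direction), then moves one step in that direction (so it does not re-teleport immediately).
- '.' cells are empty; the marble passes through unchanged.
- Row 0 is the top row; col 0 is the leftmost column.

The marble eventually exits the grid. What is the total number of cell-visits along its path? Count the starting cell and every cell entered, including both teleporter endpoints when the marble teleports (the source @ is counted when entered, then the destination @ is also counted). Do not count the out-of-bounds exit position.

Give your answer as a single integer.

Step 1: enter (5,7), '.' pass, move up to (4,7)
Step 2: enter (4,7), '/' deflects up->right, move right to (4,8)
Step 3: enter (4,8), '.' pass, move right to (4,9)
Step 4: at (4,9) — EXIT via right edge, pos 4
Path length (cell visits): 3

Answer: 3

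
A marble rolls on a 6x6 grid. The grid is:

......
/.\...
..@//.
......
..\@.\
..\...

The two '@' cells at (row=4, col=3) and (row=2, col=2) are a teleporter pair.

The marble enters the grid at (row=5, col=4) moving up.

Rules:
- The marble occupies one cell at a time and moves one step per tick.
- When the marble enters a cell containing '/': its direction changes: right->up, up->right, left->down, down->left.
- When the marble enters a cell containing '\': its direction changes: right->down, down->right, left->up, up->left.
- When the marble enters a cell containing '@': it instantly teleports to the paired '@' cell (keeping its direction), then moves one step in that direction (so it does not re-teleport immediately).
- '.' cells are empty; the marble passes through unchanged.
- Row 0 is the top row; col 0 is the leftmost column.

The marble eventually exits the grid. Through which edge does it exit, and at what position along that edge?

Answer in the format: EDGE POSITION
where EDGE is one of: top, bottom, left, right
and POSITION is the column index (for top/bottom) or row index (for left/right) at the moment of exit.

Step 1: enter (5,4), '.' pass, move up to (4,4)
Step 2: enter (4,4), '.' pass, move up to (3,4)
Step 3: enter (3,4), '.' pass, move up to (2,4)
Step 4: enter (2,4), '/' deflects up->right, move right to (2,5)
Step 5: enter (2,5), '.' pass, move right to (2,6)
Step 6: at (2,6) — EXIT via right edge, pos 2

Answer: right 2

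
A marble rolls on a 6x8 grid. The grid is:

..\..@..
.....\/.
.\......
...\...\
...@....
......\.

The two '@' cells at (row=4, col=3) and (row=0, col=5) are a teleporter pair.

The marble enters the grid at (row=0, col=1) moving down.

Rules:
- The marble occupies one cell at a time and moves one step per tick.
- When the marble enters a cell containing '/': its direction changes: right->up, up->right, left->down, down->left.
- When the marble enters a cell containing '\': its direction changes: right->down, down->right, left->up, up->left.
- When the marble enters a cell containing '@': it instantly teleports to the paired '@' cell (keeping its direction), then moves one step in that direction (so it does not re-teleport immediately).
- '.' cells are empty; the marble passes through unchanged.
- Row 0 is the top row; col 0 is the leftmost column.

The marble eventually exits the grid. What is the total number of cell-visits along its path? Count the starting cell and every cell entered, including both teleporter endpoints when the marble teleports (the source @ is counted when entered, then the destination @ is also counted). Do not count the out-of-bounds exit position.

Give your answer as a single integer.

Step 1: enter (0,1), '.' pass, move down to (1,1)
Step 2: enter (1,1), '.' pass, move down to (2,1)
Step 3: enter (2,1), '\' deflects down->right, move right to (2,2)
Step 4: enter (2,2), '.' pass, move right to (2,3)
Step 5: enter (2,3), '.' pass, move right to (2,4)
Step 6: enter (2,4), '.' pass, move right to (2,5)
Step 7: enter (2,5), '.' pass, move right to (2,6)
Step 8: enter (2,6), '.' pass, move right to (2,7)
Step 9: enter (2,7), '.' pass, move right to (2,8)
Step 10: at (2,8) — EXIT via right edge, pos 2
Path length (cell visits): 9

Answer: 9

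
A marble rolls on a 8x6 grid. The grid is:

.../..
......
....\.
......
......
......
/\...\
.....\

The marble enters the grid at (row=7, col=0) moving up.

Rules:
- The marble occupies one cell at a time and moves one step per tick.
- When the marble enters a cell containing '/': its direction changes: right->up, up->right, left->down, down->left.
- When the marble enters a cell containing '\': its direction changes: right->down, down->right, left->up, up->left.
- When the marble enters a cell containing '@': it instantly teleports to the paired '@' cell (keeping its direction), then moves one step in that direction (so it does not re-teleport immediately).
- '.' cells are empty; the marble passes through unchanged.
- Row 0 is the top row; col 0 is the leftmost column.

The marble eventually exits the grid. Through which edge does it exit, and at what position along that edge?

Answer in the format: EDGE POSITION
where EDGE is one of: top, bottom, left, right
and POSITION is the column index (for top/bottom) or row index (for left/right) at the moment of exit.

Step 1: enter (7,0), '.' pass, move up to (6,0)
Step 2: enter (6,0), '/' deflects up->right, move right to (6,1)
Step 3: enter (6,1), '\' deflects right->down, move down to (7,1)
Step 4: enter (7,1), '.' pass, move down to (8,1)
Step 5: at (8,1) — EXIT via bottom edge, pos 1

Answer: bottom 1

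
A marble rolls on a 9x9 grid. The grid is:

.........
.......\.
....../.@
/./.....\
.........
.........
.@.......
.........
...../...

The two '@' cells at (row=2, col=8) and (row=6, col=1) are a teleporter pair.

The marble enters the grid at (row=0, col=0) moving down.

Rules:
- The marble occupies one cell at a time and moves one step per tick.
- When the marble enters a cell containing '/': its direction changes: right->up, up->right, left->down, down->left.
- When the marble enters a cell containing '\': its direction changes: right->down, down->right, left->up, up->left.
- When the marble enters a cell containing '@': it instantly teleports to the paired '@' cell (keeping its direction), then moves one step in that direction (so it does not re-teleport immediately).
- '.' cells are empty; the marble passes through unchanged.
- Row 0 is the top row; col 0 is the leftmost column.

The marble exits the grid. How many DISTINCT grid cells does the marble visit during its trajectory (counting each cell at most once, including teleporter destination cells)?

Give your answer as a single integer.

Answer: 4

Derivation:
Step 1: enter (0,0), '.' pass, move down to (1,0)
Step 2: enter (1,0), '.' pass, move down to (2,0)
Step 3: enter (2,0), '.' pass, move down to (3,0)
Step 4: enter (3,0), '/' deflects down->left, move left to (3,-1)
Step 5: at (3,-1) — EXIT via left edge, pos 3
Distinct cells visited: 4 (path length 4)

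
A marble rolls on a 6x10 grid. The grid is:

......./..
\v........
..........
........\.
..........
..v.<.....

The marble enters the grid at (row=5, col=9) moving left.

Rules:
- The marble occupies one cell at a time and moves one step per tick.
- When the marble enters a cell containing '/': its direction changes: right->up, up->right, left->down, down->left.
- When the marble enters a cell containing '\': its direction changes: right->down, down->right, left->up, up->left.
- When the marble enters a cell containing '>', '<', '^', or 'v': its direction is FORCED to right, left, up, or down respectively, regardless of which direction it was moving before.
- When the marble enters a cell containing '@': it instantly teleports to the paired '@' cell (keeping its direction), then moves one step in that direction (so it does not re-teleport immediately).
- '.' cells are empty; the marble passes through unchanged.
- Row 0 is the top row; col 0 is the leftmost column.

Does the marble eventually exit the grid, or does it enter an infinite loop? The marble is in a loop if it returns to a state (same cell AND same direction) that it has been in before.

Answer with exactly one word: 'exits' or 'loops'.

Step 1: enter (5,9), '.' pass, move left to (5,8)
Step 2: enter (5,8), '.' pass, move left to (5,7)
Step 3: enter (5,7), '.' pass, move left to (5,6)
Step 4: enter (5,6), '.' pass, move left to (5,5)
Step 5: enter (5,5), '.' pass, move left to (5,4)
Step 6: enter (5,4), '<' forces left->left, move left to (5,3)
Step 7: enter (5,3), '.' pass, move left to (5,2)
Step 8: enter (5,2), 'v' forces left->down, move down to (6,2)
Step 9: at (6,2) — EXIT via bottom edge, pos 2

Answer: exits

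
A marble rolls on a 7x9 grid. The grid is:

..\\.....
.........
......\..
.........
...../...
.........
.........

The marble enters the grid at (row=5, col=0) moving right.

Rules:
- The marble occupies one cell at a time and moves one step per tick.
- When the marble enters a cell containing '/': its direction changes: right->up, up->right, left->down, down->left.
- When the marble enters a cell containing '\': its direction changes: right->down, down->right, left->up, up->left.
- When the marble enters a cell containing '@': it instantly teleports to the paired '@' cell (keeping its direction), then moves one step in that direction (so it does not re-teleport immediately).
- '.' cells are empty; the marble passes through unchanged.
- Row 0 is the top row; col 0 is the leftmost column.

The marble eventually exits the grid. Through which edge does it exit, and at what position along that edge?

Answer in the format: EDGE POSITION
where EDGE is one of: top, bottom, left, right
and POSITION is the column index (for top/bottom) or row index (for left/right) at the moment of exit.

Step 1: enter (5,0), '.' pass, move right to (5,1)
Step 2: enter (5,1), '.' pass, move right to (5,2)
Step 3: enter (5,2), '.' pass, move right to (5,3)
Step 4: enter (5,3), '.' pass, move right to (5,4)
Step 5: enter (5,4), '.' pass, move right to (5,5)
Step 6: enter (5,5), '.' pass, move right to (5,6)
Step 7: enter (5,6), '.' pass, move right to (5,7)
Step 8: enter (5,7), '.' pass, move right to (5,8)
Step 9: enter (5,8), '.' pass, move right to (5,9)
Step 10: at (5,9) — EXIT via right edge, pos 5

Answer: right 5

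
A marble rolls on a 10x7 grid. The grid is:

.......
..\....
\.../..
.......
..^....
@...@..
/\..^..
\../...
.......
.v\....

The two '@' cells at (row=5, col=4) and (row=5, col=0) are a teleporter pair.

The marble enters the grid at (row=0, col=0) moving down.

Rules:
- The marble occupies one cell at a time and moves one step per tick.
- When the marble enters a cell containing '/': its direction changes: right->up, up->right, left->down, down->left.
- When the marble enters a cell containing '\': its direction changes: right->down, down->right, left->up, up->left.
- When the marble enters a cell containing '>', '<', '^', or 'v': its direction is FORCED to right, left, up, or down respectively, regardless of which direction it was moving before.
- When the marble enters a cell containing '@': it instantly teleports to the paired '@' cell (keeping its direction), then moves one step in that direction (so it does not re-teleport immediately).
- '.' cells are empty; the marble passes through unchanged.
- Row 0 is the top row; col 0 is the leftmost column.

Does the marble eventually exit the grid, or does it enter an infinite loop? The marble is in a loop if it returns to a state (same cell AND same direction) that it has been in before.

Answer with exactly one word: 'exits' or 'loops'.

Answer: exits

Derivation:
Step 1: enter (0,0), '.' pass, move down to (1,0)
Step 2: enter (1,0), '.' pass, move down to (2,0)
Step 3: enter (2,0), '\' deflects down->right, move right to (2,1)
Step 4: enter (2,1), '.' pass, move right to (2,2)
Step 5: enter (2,2), '.' pass, move right to (2,3)
Step 6: enter (2,3), '.' pass, move right to (2,4)
Step 7: enter (2,4), '/' deflects right->up, move up to (1,4)
Step 8: enter (1,4), '.' pass, move up to (0,4)
Step 9: enter (0,4), '.' pass, move up to (-1,4)
Step 10: at (-1,4) — EXIT via top edge, pos 4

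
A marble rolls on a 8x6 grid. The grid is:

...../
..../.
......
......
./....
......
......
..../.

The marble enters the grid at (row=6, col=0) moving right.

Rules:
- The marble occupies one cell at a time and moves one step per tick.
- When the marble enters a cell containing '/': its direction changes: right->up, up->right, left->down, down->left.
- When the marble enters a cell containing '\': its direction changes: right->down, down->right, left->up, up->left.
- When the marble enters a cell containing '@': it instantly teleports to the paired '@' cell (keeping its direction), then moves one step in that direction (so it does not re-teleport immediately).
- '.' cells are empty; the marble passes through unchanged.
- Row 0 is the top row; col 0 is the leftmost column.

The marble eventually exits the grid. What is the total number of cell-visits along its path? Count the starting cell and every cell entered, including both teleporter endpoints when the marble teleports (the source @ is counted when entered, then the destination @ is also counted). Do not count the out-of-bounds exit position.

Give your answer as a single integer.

Step 1: enter (6,0), '.' pass, move right to (6,1)
Step 2: enter (6,1), '.' pass, move right to (6,2)
Step 3: enter (6,2), '.' pass, move right to (6,3)
Step 4: enter (6,3), '.' pass, move right to (6,4)
Step 5: enter (6,4), '.' pass, move right to (6,5)
Step 6: enter (6,5), '.' pass, move right to (6,6)
Step 7: at (6,6) — EXIT via right edge, pos 6
Path length (cell visits): 6

Answer: 6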